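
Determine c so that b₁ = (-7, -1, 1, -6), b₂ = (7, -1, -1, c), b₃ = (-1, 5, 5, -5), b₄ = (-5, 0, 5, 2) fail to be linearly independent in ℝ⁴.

c = 56/5

The set is linearly dependent precisely when det[b₁; b₂; b₃; b₄] = 0.
The determinant works out to 1456 - 130*c.
Setting this to zero gives c = 56/5.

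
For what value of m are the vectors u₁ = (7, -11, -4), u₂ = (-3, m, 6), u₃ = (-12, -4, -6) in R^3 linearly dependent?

Dependence holds iff the 3×3 matrix [u₁ u₂ u₃] is singular.
Expanding, det = 1110 - 90*m.
Solving 1110 - 90*m = 0 yields m = 37/3.

m = 37/3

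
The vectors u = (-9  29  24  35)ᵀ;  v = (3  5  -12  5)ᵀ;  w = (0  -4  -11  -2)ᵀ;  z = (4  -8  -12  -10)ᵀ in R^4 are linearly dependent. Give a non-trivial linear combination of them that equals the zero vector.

Write the vectors as columns of a matrix and find a nonzero vector in its null space.
A generator of the null space is (1, -1, 0, 3).

u - v + 3z = 0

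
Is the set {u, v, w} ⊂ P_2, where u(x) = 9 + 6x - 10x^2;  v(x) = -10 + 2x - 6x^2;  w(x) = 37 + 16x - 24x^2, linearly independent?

Write each element as a coordinate vector in ℝ³ using {1, x, x^2}.
Form the 3×3 matrix with these as columns; its determinant is 0.
A zero determinant means the columns are linearly dependent.
Indeed 3u - v - w = 0.

linearly dependent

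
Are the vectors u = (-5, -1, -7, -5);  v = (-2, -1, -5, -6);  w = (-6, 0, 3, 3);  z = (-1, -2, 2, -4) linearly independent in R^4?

Place the vectors as rows of a 4×4 matrix and reduce to echelon form.
The reduction yields 4 nonzero rows, so the rank is 4.
Since rank = 4 (the number of vectors), the set is linearly independent.

linearly independent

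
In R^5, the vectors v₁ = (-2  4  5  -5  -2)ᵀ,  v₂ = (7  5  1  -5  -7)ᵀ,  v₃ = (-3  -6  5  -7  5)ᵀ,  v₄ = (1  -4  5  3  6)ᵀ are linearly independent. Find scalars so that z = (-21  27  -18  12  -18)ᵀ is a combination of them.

Set up the augmented matrix [v₁ | v₂ | v₃ | v₄ | z] and row-reduce.
The system has the unique solution (c₁, …, c₄) = (3, -3, -3, -3).

z = 3v₁ - 3v₂ - 3v₃ - 3v₄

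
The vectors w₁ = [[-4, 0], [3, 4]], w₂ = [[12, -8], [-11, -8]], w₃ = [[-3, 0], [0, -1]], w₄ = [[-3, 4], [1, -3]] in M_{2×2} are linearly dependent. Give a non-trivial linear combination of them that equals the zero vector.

Write each element as a vector in ℝ⁴ using {E₁₁, E₁₂, E₂₁, E₂₂}.
Row-reduce the matrix with w₁, w₂, w₃, w₄ as columns; the null space gives the coefficients.
One solution (up to scaling) is (3, 1, -2, 2).

3w₁ + w₂ - 2w₃ + 2w₄ = 0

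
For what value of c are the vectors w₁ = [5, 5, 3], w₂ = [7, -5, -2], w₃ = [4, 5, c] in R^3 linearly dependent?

c = 35/12

Place the vectors as rows of a 3×3 matrix; dependence ⇔ determinant zero.
Cofactor expansion gives det = 175 - 60*c.
Setting this to zero gives c = 35/12.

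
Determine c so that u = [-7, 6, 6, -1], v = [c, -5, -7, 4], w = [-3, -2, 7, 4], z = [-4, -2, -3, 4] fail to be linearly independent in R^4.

Place the vectors as rows of a 4×4 matrix; dependence ⇔ determinant zero.
Expanding, det = 55 - 220*c.
Solving 55 - 220*c = 0 yields c = 1/4.

c = 1/4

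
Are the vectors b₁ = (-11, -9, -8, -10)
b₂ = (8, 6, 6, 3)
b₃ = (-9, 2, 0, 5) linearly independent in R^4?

linearly independent

Place the vectors as rows of a 3×4 matrix and reduce to echelon form.
The reduction yields 3 nonzero rows, so the rank is 3.
Since rank = 3 (the number of vectors), the set is linearly independent.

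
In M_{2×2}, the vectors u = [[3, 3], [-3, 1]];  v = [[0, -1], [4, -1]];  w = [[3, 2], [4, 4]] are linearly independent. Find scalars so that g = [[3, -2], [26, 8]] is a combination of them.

g = -2u + 2v + 3w

Identify each element with its coordinate vector in ℝ⁴ via {E₁₁, E₁₂, E₂₁, E₂₂}.
Solve the system with u, v, w as columns and g as the right-hand side.
Back-substitution yields (α₁, α₂, α₃) = (-2, 2, 3).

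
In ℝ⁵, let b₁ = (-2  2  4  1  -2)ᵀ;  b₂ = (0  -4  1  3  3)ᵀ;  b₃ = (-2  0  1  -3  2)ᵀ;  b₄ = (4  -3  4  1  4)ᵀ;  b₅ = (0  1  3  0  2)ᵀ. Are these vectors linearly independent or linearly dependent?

Row-reduce the matrix whose columns are b₁, b₂, b₃, b₄, b₅.
The reduction yields 5 nonzero rows, so the rank is 5.
Since rank = 5 (the number of vectors), the set is linearly independent.

linearly independent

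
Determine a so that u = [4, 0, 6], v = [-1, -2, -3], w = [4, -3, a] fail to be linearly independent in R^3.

Dependence holds iff the 3×3 matrix [u v w] is singular.
The determinant works out to 30 - 8*a.
Solving 30 - 8*a = 0 yields a = 15/4.

a = 15/4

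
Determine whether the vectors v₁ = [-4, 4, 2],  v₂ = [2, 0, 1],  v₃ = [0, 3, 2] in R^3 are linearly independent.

Row-reduce the matrix whose columns are v₁, v₂, v₃.
The reduction yields 3 nonzero rows, so the rank is 3.
Since rank = 3 (the number of vectors), the set is linearly independent.

linearly independent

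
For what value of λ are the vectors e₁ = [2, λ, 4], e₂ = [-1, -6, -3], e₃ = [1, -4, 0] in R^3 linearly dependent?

λ = 16/3

Dependence holds iff the 3×3 matrix [e₁ e₂ e₃] is singular.
The determinant works out to 16 - 3*λ.
Setting this to zero gives λ = 16/3.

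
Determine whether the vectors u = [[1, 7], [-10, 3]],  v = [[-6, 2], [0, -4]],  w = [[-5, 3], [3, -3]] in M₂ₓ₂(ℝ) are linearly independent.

linearly independent

Take coordinates with respect to the standard basis {E₁₁, E₁₂, E₂₁, E₂₂}.
Row-reduce the matrix whose columns are u, v, w.
The reduction yields 3 nonzero rows, so the rank is 3.
Since rank = 3 (the number of vectors), the set is linearly independent.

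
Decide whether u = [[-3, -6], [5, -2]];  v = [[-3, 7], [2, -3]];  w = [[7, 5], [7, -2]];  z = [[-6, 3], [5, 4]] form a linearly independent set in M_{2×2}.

linearly independent

Take coordinates with respect to the standard basis {E₁₁, E₁₂, E₂₁, E₂₂}.
Place the vectors as rows of a 4×4 matrix and reduce to echelon form.
The reduction yields 4 nonzero rows, so the rank is 4.
Since rank = 4 (the number of vectors), the set is linearly independent.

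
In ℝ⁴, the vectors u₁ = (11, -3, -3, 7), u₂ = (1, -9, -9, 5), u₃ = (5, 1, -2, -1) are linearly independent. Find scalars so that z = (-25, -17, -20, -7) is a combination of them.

z = -3u₁ + 3u₂ + u₃

Solve the system with u₁, u₂, u₃ as columns and z as the right-hand side.
Row-reducing the augmented matrix gives the unique coefficients (c₁, c₂, c₃) = (-3, 3, 1).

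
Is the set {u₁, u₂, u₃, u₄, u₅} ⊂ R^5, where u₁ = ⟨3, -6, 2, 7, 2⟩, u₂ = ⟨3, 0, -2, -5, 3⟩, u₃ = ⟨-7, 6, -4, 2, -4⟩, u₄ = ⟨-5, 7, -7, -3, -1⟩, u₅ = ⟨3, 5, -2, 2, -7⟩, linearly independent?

The matrix [u₁|u₂|u₃|u₄|u₅] has determinant 503.
A nonzero determinant means the columns are linearly independent.

linearly independent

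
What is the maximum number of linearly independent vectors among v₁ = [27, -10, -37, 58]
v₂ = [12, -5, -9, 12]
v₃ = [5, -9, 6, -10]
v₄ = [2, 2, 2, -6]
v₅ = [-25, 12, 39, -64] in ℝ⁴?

Apply Gaussian elimination to the matrix whose rows are v₁, v₂, v₃, v₄, v₅.
Exactly 3 pivots survive; hence the rank is 3.
(With 5 elements in a 4-dimensional space the rank is at most 4.)

3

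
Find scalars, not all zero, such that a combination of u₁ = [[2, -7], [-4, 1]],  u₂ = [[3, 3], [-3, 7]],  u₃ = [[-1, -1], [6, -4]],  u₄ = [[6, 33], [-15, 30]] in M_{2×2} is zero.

3u₁ - 3u₂ + 3u₃ + u₄ = 0

Take coordinates with respect to {E₁₁, E₁₂, E₂₁, E₂₂}.
Row-reduce the matrix with u₁, u₂, u₃, u₄ as columns; the null space gives the coefficients.
One solution (up to scaling) is (3, -3, 3, 1).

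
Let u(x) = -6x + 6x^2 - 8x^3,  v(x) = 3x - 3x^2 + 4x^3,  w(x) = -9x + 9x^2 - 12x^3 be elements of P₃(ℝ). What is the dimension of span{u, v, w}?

Use coordinates relative to {1, x, …, x^3}.
Form the matrix with u, v, w as columns and reduce.
The echelon form has 1 nonzero row, so the rank is 1.

dim = 1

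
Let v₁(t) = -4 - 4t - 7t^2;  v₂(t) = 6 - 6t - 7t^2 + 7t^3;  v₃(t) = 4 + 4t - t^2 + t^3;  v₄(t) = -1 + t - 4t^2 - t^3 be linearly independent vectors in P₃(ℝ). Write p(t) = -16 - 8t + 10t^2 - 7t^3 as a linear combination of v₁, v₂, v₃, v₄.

Work in coordinates with respect to the standard basis {1, t, …, t^3}.
Since v₁, v₂, v₃, v₄ are independent, the coefficients expressing p are uniquely determined by a linear system.
Row-reducing the augmented matrix gives the unique coefficients (α₁, …, α₄) = (1, -1, -2, -2).

p = v₁ - v₂ - 2v₃ - 2v₄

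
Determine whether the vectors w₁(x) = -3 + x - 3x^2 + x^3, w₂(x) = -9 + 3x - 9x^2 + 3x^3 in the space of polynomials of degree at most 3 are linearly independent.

linearly dependent

Take coordinates with respect to the standard basis {1, x, …, x^3}.
Place the vectors as rows of a 2×4 matrix and reduce to echelon form.
The reduction yields 1 nonzero row, so the rank is 1.
Since rank 1 < 2, the set is linearly dependent.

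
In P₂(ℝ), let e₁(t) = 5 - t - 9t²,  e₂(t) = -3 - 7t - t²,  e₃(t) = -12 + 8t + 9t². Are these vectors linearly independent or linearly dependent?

linearly independent

Write each element as a coordinate vector in ℝ³ using {1, t, t²}.
Place the vectors as rows of a 3×3 matrix and reduce to echelon form.
The reduction yields 3 nonzero rows, so the rank is 3.
Since rank = 3 (the number of vectors), the set is linearly independent.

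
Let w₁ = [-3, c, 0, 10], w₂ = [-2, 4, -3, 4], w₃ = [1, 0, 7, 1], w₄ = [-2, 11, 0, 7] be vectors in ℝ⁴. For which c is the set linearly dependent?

c = 43/3

The set is linearly dependent precisely when det[w₁; w₂; w₃; w₄] = 0.
Expanding, det = 15*c - 215.
This vanishes exactly when c = 43/3.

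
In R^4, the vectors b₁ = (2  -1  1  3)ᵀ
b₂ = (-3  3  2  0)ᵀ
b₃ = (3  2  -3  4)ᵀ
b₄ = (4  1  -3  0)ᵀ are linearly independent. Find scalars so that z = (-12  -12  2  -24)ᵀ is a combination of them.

z = -4b₁ - 3b₂ - 3b₃ - b₄

Solve the system with b₁, b₂, b₃, b₄ as columns and z as the right-hand side.
Row-reducing the augmented matrix gives the unique coefficients (α₁, …, α₄) = (-4, -3, -3, -1).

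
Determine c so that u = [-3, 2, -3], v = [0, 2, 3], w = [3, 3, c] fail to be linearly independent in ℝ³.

The vectors are dependent exactly when the determinant of the matrix with rows u, v, w vanishes.
The determinant works out to 63 - 6*c.
Setting this to zero gives c = 21/2.

c = 21/2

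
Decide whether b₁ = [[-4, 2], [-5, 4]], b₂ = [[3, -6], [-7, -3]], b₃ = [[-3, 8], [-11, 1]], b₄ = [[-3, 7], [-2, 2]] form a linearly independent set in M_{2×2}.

Take coordinates with respect to the standard basis {E₁₁, E₁₂, E₂₁, E₂₂}.
Form the 4×4 matrix with these as columns; its determinant is 0.
A zero determinant means the columns are linearly dependent.

linearly dependent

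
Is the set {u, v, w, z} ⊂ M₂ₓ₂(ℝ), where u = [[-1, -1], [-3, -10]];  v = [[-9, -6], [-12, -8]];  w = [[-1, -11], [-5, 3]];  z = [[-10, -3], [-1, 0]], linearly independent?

linearly independent

Take coordinates with respect to the standard basis {E₁₁, E₁₂, E₂₁, E₂₂}.
Form the 4×4 matrix with these as columns; its determinant is 7998.
A nonzero determinant means the columns are linearly independent.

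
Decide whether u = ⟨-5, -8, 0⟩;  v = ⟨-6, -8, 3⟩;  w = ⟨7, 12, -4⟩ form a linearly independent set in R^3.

linearly independent

Form the 3×3 matrix with these as columns; its determinant is 44.
A nonzero determinant means the columns are linearly independent.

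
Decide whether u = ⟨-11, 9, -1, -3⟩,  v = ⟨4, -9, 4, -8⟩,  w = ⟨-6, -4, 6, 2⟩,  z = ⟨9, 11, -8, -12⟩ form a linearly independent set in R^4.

The matrix [u|v|w|z] has determinant -5624.
A nonzero determinant means the columns are linearly independent.

linearly independent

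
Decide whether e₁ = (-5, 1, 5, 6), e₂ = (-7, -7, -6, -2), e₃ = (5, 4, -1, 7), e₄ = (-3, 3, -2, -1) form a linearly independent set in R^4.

Form the 4×4 matrix with these as columns; its determinant is 3681.
A nonzero determinant means the columns are linearly independent.

linearly independent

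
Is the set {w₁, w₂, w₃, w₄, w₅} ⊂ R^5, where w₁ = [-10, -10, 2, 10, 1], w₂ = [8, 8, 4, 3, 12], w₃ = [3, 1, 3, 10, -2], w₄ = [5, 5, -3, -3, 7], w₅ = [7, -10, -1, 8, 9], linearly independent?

linearly independent

Place the vectors as rows of a 5×5 matrix and reduce to echelon form.
The reduction yields 5 nonzero rows, so the rank is 5.
Since rank = 5 (the number of vectors), the set is linearly independent.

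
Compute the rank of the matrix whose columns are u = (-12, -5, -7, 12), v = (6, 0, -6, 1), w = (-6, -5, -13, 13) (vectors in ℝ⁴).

rank 2

Form the matrix with u, v, w as columns and reduce.
Exactly 2 pivots survive; hence the rank is 2.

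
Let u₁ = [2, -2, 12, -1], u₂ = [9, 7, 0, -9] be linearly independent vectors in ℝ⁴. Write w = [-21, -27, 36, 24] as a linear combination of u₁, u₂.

w = 3u₁ - 3u₂

Solve the system with u₁, u₂ as columns and w as the right-hand side.
Back-substitution yields (c₁, c₂) = (3, -3).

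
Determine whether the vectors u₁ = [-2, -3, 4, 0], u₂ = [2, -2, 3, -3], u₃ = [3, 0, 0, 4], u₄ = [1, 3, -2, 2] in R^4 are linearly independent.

linearly independent

Row-reduce the matrix whose columns are u₁, u₂, u₃, u₄.
The reduction yields 4 nonzero rows, so the rank is 4.
Since rank = 4 (the number of vectors), the set is linearly independent.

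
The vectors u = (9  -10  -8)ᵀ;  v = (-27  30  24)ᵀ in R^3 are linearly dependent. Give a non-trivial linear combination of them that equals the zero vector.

Set up α₁u + α₂v = 0 and solve the homogeneous system.
One solution (up to scaling) is (3, 1).

3u + v = 0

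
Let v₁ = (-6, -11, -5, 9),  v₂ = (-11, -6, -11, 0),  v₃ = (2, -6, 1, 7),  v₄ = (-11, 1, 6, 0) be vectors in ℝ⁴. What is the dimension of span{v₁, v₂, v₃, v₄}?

Form the matrix with v₁, v₂, v₃, v₄ as columns and reduce.
The echelon form has 4 nonzero rows, so the rank is 4.

4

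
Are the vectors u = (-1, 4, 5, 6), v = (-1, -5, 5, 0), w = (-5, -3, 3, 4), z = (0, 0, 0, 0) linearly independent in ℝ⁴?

One of the vectors is the zero vector, so the set is linearly dependent.

linearly dependent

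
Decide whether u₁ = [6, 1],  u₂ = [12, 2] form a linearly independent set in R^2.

linearly dependent

Place the vectors as rows of a 2×2 matrix and reduce to echelon form.
The reduction yields 1 nonzero row, so the rank is 1.
Since rank 1 < 2, the set is linearly dependent.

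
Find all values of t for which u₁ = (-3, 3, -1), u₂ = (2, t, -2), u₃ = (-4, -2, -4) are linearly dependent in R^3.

t = -8

The vectors are dependent exactly when the determinant of the matrix with rows u₁, u₂, u₃ vanishes.
Expanding, det = 8*t + 64.
Solving 8*t + 64 = 0 yields t = -8.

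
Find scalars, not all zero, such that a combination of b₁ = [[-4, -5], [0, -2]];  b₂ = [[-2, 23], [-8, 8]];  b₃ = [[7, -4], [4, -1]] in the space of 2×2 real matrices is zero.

3b₁ + b₂ + 2b₃ = 0

Write each element as a vector in ℝ⁴ using {E₁₁, E₁₂, E₂₁, E₂₂}.
Solve the homogeneous system with b₁, b₂, b₃ as columns by row-reducing the coefficient matrix.
A generator of the null space is (3, 1, 2).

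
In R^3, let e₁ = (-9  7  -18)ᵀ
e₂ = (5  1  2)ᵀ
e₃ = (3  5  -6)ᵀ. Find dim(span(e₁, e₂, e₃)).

Apply Gaussian elimination to the matrix whose rows are e₁, e₂, e₃.
Reduction leaves 2 leading entries, giving rank 2.

dim = 2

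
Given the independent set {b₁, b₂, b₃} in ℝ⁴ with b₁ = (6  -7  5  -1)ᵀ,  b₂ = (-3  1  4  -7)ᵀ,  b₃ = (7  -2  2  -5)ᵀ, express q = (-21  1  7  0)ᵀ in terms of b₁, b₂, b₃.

Set up the augmented matrix [b₁ | b₂ | b₃ | q] and row-reduce.
The system has the unique solution (a₁, a₂, a₃) = (1, 2, -3).

q = b₁ + 2b₂ - 3b₃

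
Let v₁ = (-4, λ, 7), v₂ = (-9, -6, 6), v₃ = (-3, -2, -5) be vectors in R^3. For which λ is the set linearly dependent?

λ = -8/3

The vectors are dependent exactly when the determinant of the matrix with rows v₁, v₂, v₃ vanishes.
Expanding, det = -63*λ - 168.
Solving -63*λ - 168 = 0 yields λ = -8/3.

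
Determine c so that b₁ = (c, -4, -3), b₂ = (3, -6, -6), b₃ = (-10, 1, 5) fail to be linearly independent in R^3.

c = -3/8

Place the vectors as rows of a 3×3 matrix; dependence ⇔ determinant zero.
The determinant works out to -24*c - 9.
Solving -24*c - 9 = 0 yields c = -3/8.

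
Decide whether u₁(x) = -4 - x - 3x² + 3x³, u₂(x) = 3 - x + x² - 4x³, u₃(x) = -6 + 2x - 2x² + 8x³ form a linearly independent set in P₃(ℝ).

linearly dependent

Take coordinates with respect to the standard basis {1, x, …, x³}.
One vector is a scalar multiple of another, so the set is dependent.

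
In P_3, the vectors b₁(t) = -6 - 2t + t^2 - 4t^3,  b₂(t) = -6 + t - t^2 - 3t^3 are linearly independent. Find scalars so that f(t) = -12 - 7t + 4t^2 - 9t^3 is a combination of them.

Work in coordinates with respect to the standard basis {1, t, …, t^3}.
Since b₁, b₂ are independent, the coefficients expressing f are uniquely determined by a linear system.
The system has the unique solution (c₁, c₂) = (3, -1).

f = 3b₁ - b₂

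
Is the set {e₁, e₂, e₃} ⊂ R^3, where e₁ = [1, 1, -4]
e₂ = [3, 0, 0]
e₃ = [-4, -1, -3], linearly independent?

linearly independent

The matrix [e₁|e₂|e₃] has determinant 21.
A nonzero determinant means the columns are linearly independent.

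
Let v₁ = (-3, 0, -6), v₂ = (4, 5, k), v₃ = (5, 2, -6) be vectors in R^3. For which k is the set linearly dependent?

k = -32

The set is linearly dependent precisely when det[v₁; v₂; v₃] = 0.
Cofactor expansion gives det = 6*k + 192.
This vanishes exactly when k = -32.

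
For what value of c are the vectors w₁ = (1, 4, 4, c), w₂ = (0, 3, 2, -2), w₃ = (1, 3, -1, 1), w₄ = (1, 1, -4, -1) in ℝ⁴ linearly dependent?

The set is linearly dependent precisely when det[w₁; w₂; w₃; w₄] = 0.
Expanding, det = 45 - 5*c.
This vanishes exactly when c = 9.

c = 9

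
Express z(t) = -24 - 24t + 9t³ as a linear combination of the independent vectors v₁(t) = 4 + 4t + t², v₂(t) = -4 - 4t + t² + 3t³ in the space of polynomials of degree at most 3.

Take coordinate vectors relative to {1, t, …, t³}.
Write z = c₁v₁ + c₂v₂ and equate components.
The system has the unique solution (c₁, c₂) = (-3, 3).

z = -3v₁ + 3v₂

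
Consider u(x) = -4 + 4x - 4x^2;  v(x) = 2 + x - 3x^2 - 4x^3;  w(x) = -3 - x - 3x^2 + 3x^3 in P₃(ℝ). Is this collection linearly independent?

linearly independent

Write each element as a coordinate vector in ℝ⁴ using {1, x, …, x^3}.
Place the vectors as rows of a 3×4 matrix and reduce to echelon form.
The reduction yields 3 nonzero rows, so the rank is 3.
Since rank = 3 (the number of vectors), the set is linearly independent.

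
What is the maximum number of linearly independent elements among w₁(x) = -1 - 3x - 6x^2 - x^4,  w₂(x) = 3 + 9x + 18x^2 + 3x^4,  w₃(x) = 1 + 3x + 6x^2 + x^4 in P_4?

Represent each element by its coordinate vector in ℝ⁵.
Apply Gaussian elimination to the matrix whose rows are w₁, w₂, w₃.
There is 1 pivot column, so rank = 1.

1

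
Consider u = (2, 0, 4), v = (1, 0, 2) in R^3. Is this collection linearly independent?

Place the vectors as rows of a 2×3 matrix and reduce to echelon form.
The reduction yields 1 nonzero row, so the rank is 1.
Since rank 1 < 2, the set is linearly dependent.
Indeed u - 2v = 0.

linearly dependent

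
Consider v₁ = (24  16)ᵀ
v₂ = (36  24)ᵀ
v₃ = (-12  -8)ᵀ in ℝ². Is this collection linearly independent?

There are 3 vectors in a 2-dimensional space, so they cannot be linearly independent.

linearly dependent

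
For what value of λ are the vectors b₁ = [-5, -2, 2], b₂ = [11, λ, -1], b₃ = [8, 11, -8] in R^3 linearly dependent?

Place the vectors as rows of a 3×3 matrix; dependence ⇔ determinant zero.
Expanding, det = 24*λ + 27.
This vanishes exactly when λ = -9/8.

λ = -9/8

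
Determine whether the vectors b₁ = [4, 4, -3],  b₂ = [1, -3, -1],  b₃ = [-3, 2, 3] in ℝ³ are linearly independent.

Form the 3×3 matrix with these as columns; its determinant is -7.
A nonzero determinant means the columns are linearly independent.

linearly independent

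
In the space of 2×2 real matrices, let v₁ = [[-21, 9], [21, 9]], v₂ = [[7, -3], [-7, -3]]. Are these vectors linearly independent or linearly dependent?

linearly dependent

Write each element as a coordinate vector in ℝ⁴ using {E₁₁, E₁₂, E₂₁, E₂₂}.
Place the vectors as rows of a 2×4 matrix and reduce to echelon form.
The reduction yields 1 nonzero row, so the rank is 1.
Since rank 1 < 2, the set is linearly dependent.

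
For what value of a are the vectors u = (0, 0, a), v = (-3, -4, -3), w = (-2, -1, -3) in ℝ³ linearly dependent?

a = 0

Dependence holds iff the 3×3 matrix [u v w] is singular.
Expanding, det = -5*a.
Solving -5*a = 0 yields a = 0.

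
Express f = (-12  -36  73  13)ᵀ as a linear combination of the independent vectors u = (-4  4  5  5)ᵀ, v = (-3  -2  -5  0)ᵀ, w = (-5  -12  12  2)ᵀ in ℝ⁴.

Since u, v, w are independent, the coefficients expressing f are uniquely determined by a linear system.
The system has the unique solution (a₁, a₂, a₃) = (1, -4, 4).

f = u - 4v + 4w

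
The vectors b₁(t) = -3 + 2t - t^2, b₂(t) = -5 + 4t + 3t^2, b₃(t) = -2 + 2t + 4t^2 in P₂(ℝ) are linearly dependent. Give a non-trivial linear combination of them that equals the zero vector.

Take coordinates with respect to {1, t, t^2}.
Set up α₁b₁ + … + α₃b₃ = 0 and solve the homogeneous system.
One solution (up to scaling) is (1, -1, 1).

b₁ - b₂ + b₃ = 0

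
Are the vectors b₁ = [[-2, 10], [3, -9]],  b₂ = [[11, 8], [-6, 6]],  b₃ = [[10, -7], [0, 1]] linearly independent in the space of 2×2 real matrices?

linearly independent

Take coordinates with respect to the standard basis {E₁₁, E₁₂, E₂₁, E₂₂}.
Row-reduce the matrix whose columns are b₁, b₂, b₃.
The reduction yields 3 nonzero rows, so the rank is 3.
Since rank = 3 (the number of vectors), the set is linearly independent.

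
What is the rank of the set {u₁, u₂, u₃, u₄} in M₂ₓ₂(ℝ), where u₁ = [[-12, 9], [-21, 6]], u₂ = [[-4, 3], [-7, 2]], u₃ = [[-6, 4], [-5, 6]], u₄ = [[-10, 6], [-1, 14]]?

Represent each element by its coordinate vector in ℝ⁴.
Apply Gaussian elimination to the matrix whose rows are u₁, u₂, u₃, u₄.
There are 2 pivot columns, so rank = 2.

rank 2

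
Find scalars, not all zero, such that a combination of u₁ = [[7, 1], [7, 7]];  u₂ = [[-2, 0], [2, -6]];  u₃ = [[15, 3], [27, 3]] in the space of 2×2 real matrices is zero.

Write each element as a vector in ℝ⁴ using {E₁₁, E₁₂, E₂₁, E₂₂}.
Row-reduce the matrix with u₁, u₂, u₃ as columns; the null space gives the coefficients.
One solution (up to scaling) is (3, 3, -1).

3u₁ + 3u₂ - u₃ = 0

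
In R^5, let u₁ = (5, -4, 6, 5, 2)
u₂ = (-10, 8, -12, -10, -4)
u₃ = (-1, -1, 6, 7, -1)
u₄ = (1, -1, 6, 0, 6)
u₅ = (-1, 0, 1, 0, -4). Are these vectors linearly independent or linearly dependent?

One vector is a scalar multiple of another, so the set is dependent.

linearly dependent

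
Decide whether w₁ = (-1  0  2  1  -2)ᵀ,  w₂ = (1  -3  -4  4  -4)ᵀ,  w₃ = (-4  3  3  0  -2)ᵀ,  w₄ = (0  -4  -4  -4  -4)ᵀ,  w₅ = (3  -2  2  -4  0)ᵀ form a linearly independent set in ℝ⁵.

The matrix [w₁|w₂|w₃|w₄|w₅] has determinant -708.
A nonzero determinant means the columns are linearly independent.

linearly independent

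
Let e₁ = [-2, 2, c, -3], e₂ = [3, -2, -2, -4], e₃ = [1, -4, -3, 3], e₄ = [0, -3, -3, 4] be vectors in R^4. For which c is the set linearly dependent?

Place the vectors as rows of a 4×4 matrix; dependence ⇔ determinant zero.
The determinant works out to 45 - c.
Setting this to zero gives c = 45.

c = 45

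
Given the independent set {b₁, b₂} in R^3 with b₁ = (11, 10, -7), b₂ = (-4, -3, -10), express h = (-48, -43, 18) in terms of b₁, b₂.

Write h = c₁b₁ + c₂b₂ and equate components.
Back-substitution yields (c₁, c₂) = (-4, 1).

h = -4b₁ + b₂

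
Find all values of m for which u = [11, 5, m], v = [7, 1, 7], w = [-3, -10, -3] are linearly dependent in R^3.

m = 11

The set is linearly dependent precisely when det[u; v; w] = 0.
Expanding, det = 737 - 67*m.
Solving 737 - 67*m = 0 yields m = 11.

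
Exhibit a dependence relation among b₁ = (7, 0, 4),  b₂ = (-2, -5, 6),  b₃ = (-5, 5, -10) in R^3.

Solve the homogeneous system with b₁, b₂, b₃ as columns by row-reducing the coefficient matrix.
A generator of the null space is (1, 1, 1).

b₁ + b₂ + b₃ = 0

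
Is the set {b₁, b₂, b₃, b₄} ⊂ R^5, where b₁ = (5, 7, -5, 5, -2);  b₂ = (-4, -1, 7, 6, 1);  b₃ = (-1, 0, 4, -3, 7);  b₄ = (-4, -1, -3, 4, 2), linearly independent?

linearly independent

Row-reduce the matrix whose columns are b₁, b₂, b₃, b₄.
The reduction yields 4 nonzero rows, so the rank is 4.
Since rank = 4 (the number of vectors), the set is linearly independent.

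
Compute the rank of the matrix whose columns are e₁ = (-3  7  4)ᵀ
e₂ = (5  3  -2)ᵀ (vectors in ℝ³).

Form the matrix with e₁, e₂ as columns and reduce.
Exactly 2 pivots survive; hence the rank is 2.

rank 2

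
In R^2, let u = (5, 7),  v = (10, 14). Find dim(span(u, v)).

1

Row-reduce the 2×2 matrix with these as rows.
The echelon form has 1 nonzero row, so the rank is 1.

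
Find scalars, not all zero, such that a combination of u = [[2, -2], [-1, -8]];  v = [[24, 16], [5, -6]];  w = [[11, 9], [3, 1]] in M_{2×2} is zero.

u - v + 2w = 0

Pass to coordinate vectors relative to the basis {E₁₁, E₁₂, E₂₁, E₂₂}.
Write the vectors as columns of a matrix and find a nonzero vector in its null space.
A generator of the null space is (1, -1, 2).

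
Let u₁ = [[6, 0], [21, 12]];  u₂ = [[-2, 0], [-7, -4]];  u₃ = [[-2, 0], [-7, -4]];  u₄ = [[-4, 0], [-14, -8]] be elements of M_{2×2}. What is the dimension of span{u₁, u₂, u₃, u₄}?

1

Represent each element by its coordinate vector in ℝ⁴.
Row-reduce the 4×4 matrix with these as rows.
There is 1 pivot column, so rank = 1.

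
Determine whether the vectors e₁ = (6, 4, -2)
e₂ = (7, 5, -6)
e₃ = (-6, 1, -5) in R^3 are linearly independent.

linearly independent

The matrix [e₁|e₂|e₃] has determinant 96.
A nonzero determinant means the columns are linearly independent.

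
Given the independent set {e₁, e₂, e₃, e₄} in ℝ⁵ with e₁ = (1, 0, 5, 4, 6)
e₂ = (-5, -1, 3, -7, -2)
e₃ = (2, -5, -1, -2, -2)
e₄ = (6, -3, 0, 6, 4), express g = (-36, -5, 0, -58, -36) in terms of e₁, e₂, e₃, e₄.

g = -2e₁ + 4e₂ + 2e₃ - 3e₄

Set up the augmented matrix [e₁ | e₂ | e₃ | e₄ | g] and row-reduce.
Back-substitution yields (α₁, …, α₄) = (-2, 4, 2, -3).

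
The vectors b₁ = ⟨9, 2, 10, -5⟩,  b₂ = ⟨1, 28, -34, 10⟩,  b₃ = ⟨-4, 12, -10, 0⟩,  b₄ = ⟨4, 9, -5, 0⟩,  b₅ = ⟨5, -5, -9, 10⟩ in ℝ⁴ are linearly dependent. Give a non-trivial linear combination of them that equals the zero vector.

b₂ - 2b₃ - b₄ - b₅ = 0

Set up α₁b₁ + … + α₅b₅ = 0 and solve the homogeneous system.
One solution (up to scaling) is (0, 1, -2, -1, -1).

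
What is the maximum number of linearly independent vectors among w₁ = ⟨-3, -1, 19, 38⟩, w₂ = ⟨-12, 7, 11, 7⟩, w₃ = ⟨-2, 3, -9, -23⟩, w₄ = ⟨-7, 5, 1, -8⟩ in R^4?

2

Row-reduce the 4×4 matrix with these as rows.
The echelon form has 2 nonzero rows, so the rank is 2.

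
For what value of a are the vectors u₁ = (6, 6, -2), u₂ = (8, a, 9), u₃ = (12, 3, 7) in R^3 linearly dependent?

Place the vectors as rows of a 3×3 matrix; dependence ⇔ determinant zero.
Cofactor expansion gives det = 66*a + 102.
Solving 66*a + 102 = 0 yields a = -17/11.

a = -17/11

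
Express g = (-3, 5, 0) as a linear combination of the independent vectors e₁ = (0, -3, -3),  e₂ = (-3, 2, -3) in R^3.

g = -e₁ + e₂

Write g = c₁e₁ + c₂e₂ and equate components.
Row-reducing the augmented matrix gives the unique coefficients (c₁, c₂) = (-1, 1).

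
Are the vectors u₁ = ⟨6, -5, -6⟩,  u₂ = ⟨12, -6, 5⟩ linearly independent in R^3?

Row-reduce the matrix whose columns are u₁, u₂.
The reduction yields 2 nonzero rows, so the rank is 2.
Since rank = 2 (the number of vectors), the set is linearly independent.

linearly independent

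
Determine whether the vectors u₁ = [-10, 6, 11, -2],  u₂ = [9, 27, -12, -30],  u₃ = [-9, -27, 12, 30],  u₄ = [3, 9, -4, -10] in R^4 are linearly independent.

One vector is a scalar multiple of another, so the set is dependent.

linearly dependent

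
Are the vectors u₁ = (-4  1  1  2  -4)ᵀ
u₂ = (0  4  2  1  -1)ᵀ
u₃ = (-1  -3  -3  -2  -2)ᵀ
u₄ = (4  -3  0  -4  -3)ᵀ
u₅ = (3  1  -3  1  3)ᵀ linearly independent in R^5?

linearly independent

Row-reduce the matrix whose columns are u₁, u₂, u₃, u₄, u₅.
The reduction yields 5 nonzero rows, so the rank is 5.
Since rank = 5 (the number of vectors), the set is linearly independent.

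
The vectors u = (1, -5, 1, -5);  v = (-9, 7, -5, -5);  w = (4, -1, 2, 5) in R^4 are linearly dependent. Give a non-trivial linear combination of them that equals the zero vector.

Solve the homogeneous system with u, v, w as columns by row-reducing the coefficient matrix.
The free variable yields coefficients (1, 1, 2) (any nonzero multiple also works).

u + v + 2w = 0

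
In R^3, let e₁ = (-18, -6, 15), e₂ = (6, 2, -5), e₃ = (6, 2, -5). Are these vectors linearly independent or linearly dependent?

linearly dependent

Two of the vectors are equal, giving an immediate dependence.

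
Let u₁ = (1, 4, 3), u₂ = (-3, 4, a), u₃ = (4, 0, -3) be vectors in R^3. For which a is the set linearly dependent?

The vectors are dependent exactly when the determinant of the matrix with rows u₁, u₂, u₃ vanishes.
Expanding, det = 16*a - 96.
This vanishes exactly when a = 6.

a = 6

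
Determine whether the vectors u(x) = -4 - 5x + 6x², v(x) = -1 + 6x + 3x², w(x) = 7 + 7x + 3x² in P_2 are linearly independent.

Take coordinates with respect to the standard basis {1, x, x²}.
Row-reduce the matrix whose columns are u, v, w.
The reduction yields 3 nonzero rows, so the rank is 3.
Since rank = 3 (the number of vectors), the set is linearly independent.

linearly independent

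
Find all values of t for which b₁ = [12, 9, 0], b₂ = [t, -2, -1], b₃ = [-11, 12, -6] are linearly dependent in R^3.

t = -43/6

Place the vectors as rows of a 3×3 matrix; dependence ⇔ determinant zero.
The determinant works out to 54*t + 387.
Setting this to zero gives t = -43/6.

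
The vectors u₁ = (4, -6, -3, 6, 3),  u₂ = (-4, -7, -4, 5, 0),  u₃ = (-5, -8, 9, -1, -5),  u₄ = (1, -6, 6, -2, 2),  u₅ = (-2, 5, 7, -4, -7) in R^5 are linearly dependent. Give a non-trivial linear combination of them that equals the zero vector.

Write the vectors as columns of a matrix and find a nonzero vector in its null space.
A generator of the null space is (0, 1, -1, 1, 1).

u₂ - u₃ + u₄ + u₅ = 0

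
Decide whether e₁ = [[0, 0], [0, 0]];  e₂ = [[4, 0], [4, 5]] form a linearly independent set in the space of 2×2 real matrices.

linearly dependent

Write each element as a coordinate vector in ℝ⁴ using {E₁₁, E₁₂, E₂₁, E₂₂}.
One of the vectors is the zero vector, so the set is linearly dependent.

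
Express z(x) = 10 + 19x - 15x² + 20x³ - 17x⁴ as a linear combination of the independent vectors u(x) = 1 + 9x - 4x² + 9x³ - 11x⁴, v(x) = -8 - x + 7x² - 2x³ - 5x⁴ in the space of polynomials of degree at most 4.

z = 2u - v

Take coordinate vectors relative to {1, x, …, x⁴}.
Solve the system with u, v as columns and z as the right-hand side.
The system has the unique solution (a₁, a₂) = (2, -1).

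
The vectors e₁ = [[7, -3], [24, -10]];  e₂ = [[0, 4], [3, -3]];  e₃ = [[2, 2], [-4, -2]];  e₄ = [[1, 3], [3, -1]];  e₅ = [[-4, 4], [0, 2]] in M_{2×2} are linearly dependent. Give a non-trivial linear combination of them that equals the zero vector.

e₁ - 3e₂ + 3e₃ - e₄ + 3e₅ = 0

Write each element as a vector in ℝ⁴ using {E₁₁, E₁₂, E₂₁, E₂₂}.
Row-reduce the matrix with e₁, e₂, e₃, e₄, e₅ as columns; the null space gives the coefficients.
A generator of the null space is (1, -3, 3, -1, 3).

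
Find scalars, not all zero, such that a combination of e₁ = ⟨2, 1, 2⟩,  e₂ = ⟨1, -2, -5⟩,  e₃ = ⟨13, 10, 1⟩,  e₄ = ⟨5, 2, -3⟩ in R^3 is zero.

2e₂ + e₃ - 3e₄ = 0

Write the vectors as columns of a matrix and find a nonzero vector in its null space.
The free variable yields coefficients (0, 2, 1, -3) (any nonzero multiple also works).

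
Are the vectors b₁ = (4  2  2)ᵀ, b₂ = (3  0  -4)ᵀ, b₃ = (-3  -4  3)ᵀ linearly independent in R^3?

linearly independent

Form the 3×3 matrix with these as columns; its determinant is -82.
A nonzero determinant means the columns are linearly independent.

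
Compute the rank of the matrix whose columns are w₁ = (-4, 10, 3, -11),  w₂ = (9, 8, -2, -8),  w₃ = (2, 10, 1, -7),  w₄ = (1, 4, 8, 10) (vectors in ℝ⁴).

Apply Gaussian elimination to the matrix whose rows are w₁, w₂, w₃, w₄.
The echelon form has 4 nonzero rows, so the rank is 4.

4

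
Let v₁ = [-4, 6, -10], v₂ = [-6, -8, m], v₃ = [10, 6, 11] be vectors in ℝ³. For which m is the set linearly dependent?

m = -11/3

The vectors are dependent exactly when the determinant of the matrix with rows v₁, v₂, v₃ vanishes.
Cofactor expansion gives det = 84*m + 308.
Setting this to zero gives m = -11/3.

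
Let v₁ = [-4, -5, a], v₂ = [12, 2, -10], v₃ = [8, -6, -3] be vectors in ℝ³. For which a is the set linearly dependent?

The set is linearly dependent precisely when det[v₁; v₂; v₃] = 0.
Expanding, det = 484 - 88*a.
Solving 484 - 88*a = 0 yields a = 11/2.

a = 11/2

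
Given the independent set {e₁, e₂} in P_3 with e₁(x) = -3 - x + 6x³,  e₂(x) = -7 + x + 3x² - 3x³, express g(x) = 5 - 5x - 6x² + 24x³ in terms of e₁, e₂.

Identify each element with its coordinate vector in ℝ⁴ via {1, x, …, x³}.
Write g = α₁e₁ + α₂e₂ and equate components.
Row-reducing the augmented matrix gives the unique coefficients (α₁, α₂) = (3, -2).

g = 3e₁ - 2e₂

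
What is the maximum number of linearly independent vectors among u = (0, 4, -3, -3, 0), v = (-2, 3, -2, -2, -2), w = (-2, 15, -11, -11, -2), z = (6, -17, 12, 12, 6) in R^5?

2

Put the 5×4 matrix [u|v|w|z] into echelon form.
Exactly 2 pivots survive; hence the rank is 2.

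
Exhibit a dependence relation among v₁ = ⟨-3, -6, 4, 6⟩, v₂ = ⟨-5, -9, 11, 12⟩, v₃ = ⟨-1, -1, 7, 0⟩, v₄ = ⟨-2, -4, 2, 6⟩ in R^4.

Write the vectors as columns of a matrix and find a nonzero vector in its null space.
One solution (up to scaling) is (0, 1, -1, -2).

v₂ - v₃ - 2v₄ = 0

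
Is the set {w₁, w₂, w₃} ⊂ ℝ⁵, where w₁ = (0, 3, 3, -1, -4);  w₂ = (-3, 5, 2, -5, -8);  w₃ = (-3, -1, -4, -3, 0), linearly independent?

linearly dependent

Row-reduce the matrix whose columns are w₁, w₂, w₃.
The reduction yields 2 nonzero rows, so the rank is 2.
Since rank 2 < 3, the set is linearly dependent.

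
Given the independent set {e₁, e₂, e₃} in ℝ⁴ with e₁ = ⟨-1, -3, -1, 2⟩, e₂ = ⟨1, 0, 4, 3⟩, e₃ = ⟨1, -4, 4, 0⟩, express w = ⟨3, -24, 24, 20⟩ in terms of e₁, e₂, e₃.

w = 4e₁ + 4e₂ + 3e₃

Write w = α₁e₁ + … + α₃e₃ and equate components.
Back-substitution yields (α₁, α₂, α₃) = (4, 4, 3).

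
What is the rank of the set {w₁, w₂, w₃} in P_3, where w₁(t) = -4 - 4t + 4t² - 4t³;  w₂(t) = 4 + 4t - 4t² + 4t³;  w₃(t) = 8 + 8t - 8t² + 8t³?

rank 1

Represent each element by its coordinate vector in ℝ⁴.
Form the matrix with w₁, w₂, w₃ as columns and reduce.
There is 1 pivot column, so rank = 1.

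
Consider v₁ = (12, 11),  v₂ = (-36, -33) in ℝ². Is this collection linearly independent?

linearly dependent

The matrix [v₁|v₂] has determinant 0.
A zero determinant means the columns are linearly dependent.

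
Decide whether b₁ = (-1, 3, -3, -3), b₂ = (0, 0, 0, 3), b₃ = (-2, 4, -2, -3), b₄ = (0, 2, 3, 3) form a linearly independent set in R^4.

Row-reduce the matrix whose columns are b₁, b₂, b₃, b₄.
The reduction yields 4 nonzero rows, so the rank is 4.
Since rank = 4 (the number of vectors), the set is linearly independent.

linearly independent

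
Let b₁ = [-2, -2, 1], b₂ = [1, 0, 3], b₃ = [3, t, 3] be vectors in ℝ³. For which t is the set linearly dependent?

t = 12/7

The vectors are dependent exactly when the determinant of the matrix with rows b₁, b₂, b₃ vanishes.
The determinant works out to 7*t - 12.
Solving 7*t - 12 = 0 yields t = 12/7.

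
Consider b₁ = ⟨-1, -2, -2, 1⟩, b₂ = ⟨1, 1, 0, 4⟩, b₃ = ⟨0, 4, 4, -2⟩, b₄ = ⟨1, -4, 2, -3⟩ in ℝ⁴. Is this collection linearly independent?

linearly independent

Form the 4×4 matrix with these as columns; its determinant is -88.
A nonzero determinant means the columns are linearly independent.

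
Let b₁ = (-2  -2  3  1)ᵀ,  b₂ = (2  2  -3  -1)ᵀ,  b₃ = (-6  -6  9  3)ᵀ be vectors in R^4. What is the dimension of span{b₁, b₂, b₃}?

Form the matrix with b₁, b₂, b₃ as columns and reduce.
Reduction leaves 1 leading entry, giving rank 1.

1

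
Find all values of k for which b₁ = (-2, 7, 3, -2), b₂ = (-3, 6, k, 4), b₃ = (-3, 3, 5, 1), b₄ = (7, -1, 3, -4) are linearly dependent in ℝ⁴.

Place the vectors as rows of a 4×4 matrix; dependence ⇔ determinant zero.
Expanding, det = 1150 - 23*k.
This vanishes exactly when k = 50.

k = 50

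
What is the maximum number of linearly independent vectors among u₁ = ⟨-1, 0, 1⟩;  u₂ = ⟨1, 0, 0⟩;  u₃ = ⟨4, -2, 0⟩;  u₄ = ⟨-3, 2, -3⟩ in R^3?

Apply Gaussian elimination to the matrix whose rows are u₁, u₂, u₃, u₄.
There are 3 pivot columns, so rank = 3.
(With 4 elements in a 3-dimensional space the rank is at most 3.)

3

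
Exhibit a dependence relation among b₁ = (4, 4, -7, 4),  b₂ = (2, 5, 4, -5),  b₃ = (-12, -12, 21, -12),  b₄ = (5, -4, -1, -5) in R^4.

3b₁ + b₃ = 0

Write the vectors as columns of a matrix and find a nonzero vector in its null space.
One solution (up to scaling) is (3, 0, 1, 0).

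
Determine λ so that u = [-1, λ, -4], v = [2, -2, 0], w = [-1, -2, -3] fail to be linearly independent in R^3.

Place the vectors as rows of a 3×3 matrix; dependence ⇔ determinant zero.
Cofactor expansion gives det = 6*λ + 18.
Setting this to zero gives λ = -3.

λ = -3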